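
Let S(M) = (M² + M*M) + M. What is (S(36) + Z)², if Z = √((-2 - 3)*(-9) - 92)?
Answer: (2628 + I*√47)² ≈ 6.9063e+6 + 3.603e+4*I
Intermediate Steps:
Z = I*√47 (Z = √(-5*(-9) - 92) = √(45 - 92) = √(-47) = I*√47 ≈ 6.8557*I)
S(M) = M + 2*M² (S(M) = (M² + M²) + M = 2*M² + M = M + 2*M²)
(S(36) + Z)² = (36*(1 + 2*36) + I*√47)² = (36*(1 + 72) + I*√47)² = (36*73 + I*√47)² = (2628 + I*√47)²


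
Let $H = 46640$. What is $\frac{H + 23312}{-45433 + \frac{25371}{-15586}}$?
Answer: $- \frac{1090271872}{708144109} \approx -1.5396$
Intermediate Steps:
$\frac{H + 23312}{-45433 + \frac{25371}{-15586}} = \frac{46640 + 23312}{-45433 + \frac{25371}{-15586}} = \frac{69952}{-45433 + 25371 \left(- \frac{1}{15586}\right)} = \frac{69952}{-45433 - \frac{25371}{15586}} = \frac{69952}{- \frac{708144109}{15586}} = 69952 \left(- \frac{15586}{708144109}\right) = - \frac{1090271872}{708144109}$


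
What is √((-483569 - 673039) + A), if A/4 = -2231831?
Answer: 2*I*√2520983 ≈ 3175.5*I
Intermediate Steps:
A = -8927324 (A = 4*(-2231831) = -8927324)
√((-483569 - 673039) + A) = √((-483569 - 673039) - 8927324) = √(-1156608 - 8927324) = √(-10083932) = 2*I*√2520983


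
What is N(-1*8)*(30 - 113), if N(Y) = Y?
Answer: 664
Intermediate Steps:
N(-1*8)*(30 - 113) = (-1*8)*(30 - 113) = -8*(-83) = 664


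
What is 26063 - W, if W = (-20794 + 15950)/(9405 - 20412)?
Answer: 286870597/11007 ≈ 26063.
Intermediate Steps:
W = 4844/11007 (W = -4844/(-11007) = -4844*(-1/11007) = 4844/11007 ≈ 0.44008)
26063 - W = 26063 - 1*4844/11007 = 26063 - 4844/11007 = 286870597/11007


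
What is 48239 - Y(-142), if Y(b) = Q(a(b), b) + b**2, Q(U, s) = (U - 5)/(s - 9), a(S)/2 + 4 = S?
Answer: 4239028/151 ≈ 28073.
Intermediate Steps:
a(S) = -8 + 2*S
Q(U, s) = (-5 + U)/(-9 + s)
Y(b) = b**2 + (-13 + 2*b)/(-9 + b) (Y(b) = (-5 + (-8 + 2*b))/(-9 + b) + b**2 = (-13 + 2*b)/(-9 + b) + b**2 = b**2 + (-13 + 2*b)/(-9 + b))
48239 - Y(-142) = 48239 - (-13 + 2*(-142) + (-142)**2*(-9 - 142))/(-9 - 142) = 48239 - (-13 - 284 + 20164*(-151))/(-151) = 48239 - (-1)*(-13 - 284 - 3044764)/151 = 48239 - (-1)*(-3045061)/151 = 48239 - 1*3045061/151 = 48239 - 3045061/151 = 4239028/151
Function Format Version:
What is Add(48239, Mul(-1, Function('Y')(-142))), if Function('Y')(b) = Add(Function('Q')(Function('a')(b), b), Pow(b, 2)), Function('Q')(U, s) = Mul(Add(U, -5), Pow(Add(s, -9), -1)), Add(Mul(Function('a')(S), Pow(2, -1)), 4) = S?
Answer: Rational(4239028, 151) ≈ 28073.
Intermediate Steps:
Function('a')(S) = Add(-8, Mul(2, S))
Function('Q')(U, s) = Mul(Pow(Add(-9, s), -1), Add(-5, U)) (Function('Q')(U, s) = Mul(Add(-5, U), Pow(Add(-9, s), -1)) = Mul(Pow(Add(-9, s), -1), Add(-5, U)))
Function('Y')(b) = Add(Pow(b, 2), Mul(Pow(Add(-9, b), -1), Add(-13, Mul(2, b)))) (Function('Y')(b) = Add(Mul(Pow(Add(-9, b), -1), Add(-5, Add(-8, Mul(2, b)))), Pow(b, 2)) = Add(Mul(Pow(Add(-9, b), -1), Add(-13, Mul(2, b))), Pow(b, 2)) = Add(Pow(b, 2), Mul(Pow(Add(-9, b), -1), Add(-13, Mul(2, b)))))
Add(48239, Mul(-1, Function('Y')(-142))) = Add(48239, Mul(-1, Mul(Pow(Add(-9, -142), -1), Add(-13, Mul(2, -142), Mul(Pow(-142, 2), Add(-9, -142)))))) = Add(48239, Mul(-1, Mul(Pow(-151, -1), Add(-13, -284, Mul(20164, -151))))) = Add(48239, Mul(-1, Mul(Rational(-1, 151), Add(-13, -284, -3044764)))) = Add(48239, Mul(-1, Mul(Rational(-1, 151), -3045061))) = Add(48239, Mul(-1, Rational(3045061, 151))) = Add(48239, Rational(-3045061, 151)) = Rational(4239028, 151)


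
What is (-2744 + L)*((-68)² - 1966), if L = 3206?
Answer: 1227996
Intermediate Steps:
(-2744 + L)*((-68)² - 1966) = (-2744 + 3206)*((-68)² - 1966) = 462*(4624 - 1966) = 462*2658 = 1227996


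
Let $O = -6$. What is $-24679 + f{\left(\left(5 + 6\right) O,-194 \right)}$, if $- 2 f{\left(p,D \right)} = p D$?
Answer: $-31081$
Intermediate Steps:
$f{\left(p,D \right)} = - \frac{D p}{2}$ ($f{\left(p,D \right)} = - \frac{p D}{2} = - \frac{D p}{2}$)
$-24679 + f{\left(\left(5 + 6\right) O,-194 \right)} = -24679 - - 97 \left(5 + 6\right) \left(-6\right) = -24679 - - 97 \cdot 11 \left(-6\right) = -24679 - \left(-97\right) \left(-66\right) = -24679 - 6402 = -31081$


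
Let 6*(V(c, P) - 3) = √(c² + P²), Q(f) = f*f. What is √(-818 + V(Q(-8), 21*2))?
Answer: √(-7335 + 3*√1465)/3 ≈ 28.324*I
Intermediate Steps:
Q(f) = f²
V(c, P) = 3 + √(P² + c²)/6 (V(c, P) = 3 + √(c² + P²)/6 = 3 + √(P² + c²)/6)
√(-818 + V(Q(-8), 21*2)) = √(-818 + (3 + √((21*2)² + ((-8)²)²)/6)) = √(-818 + (3 + √(42² + 64²)/6)) = √(-818 + (3 + √(1764 + 4096)/6)) = √(-818 + (3 + √5860/6)) = √(-818 + (3 + (2*√1465)/6)) = √(-818 + (3 + √1465/3)) = √(-815 + √1465/3)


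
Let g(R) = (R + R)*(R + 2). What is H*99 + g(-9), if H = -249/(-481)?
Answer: 85257/481 ≈ 177.25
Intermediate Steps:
g(R) = 2*R*(2 + R) (g(R) = (2*R)*(2 + R) = 2*R*(2 + R))
H = 249/481 (H = -249*(-1/481) = 249/481 ≈ 0.51767)
H*99 + g(-9) = (249/481)*99 + 2*(-9)*(2 - 9) = 24651/481 + 2*(-9)*(-7) = 24651/481 + 126 = 85257/481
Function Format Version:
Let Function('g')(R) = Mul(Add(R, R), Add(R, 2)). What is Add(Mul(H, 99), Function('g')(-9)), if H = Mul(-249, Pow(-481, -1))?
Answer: Rational(85257, 481) ≈ 177.25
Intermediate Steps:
Function('g')(R) = Mul(2, R, Add(2, R)) (Function('g')(R) = Mul(Mul(2, R), Add(2, R)) = Mul(2, R, Add(2, R)))
H = Rational(249, 481) (H = Mul(-249, Rational(-1, 481)) = Rational(249, 481) ≈ 0.51767)
Add(Mul(H, 99), Function('g')(-9)) = Add(Mul(Rational(249, 481), 99), Mul(2, -9, Add(2, -9))) = Add(Rational(24651, 481), Mul(2, -9, -7)) = Add(Rational(24651, 481), 126) = Rational(85257, 481)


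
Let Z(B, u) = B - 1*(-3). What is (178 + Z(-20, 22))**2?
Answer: 25921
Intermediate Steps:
Z(B, u) = 3 + B (Z(B, u) = B + 3 = 3 + B)
(178 + Z(-20, 22))**2 = (178 + (3 - 20))**2 = (178 - 17)**2 = 161**2 = 25921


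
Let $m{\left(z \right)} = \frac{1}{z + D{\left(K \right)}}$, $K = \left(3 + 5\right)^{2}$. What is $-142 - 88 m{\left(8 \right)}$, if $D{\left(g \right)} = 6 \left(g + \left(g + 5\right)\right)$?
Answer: $- \frac{57270}{403} \approx -142.11$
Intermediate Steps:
$K = 64$ ($K = 8^{2} = 64$)
$D{\left(g \right)} = 30 + 12 g$ ($D{\left(g \right)} = 6 \left(g + \left(5 + g\right)\right) = 6 \left(5 + 2 g\right) = 30 + 12 g$)
$m{\left(z \right)} = \frac{1}{798 + z}$ ($m{\left(z \right)} = \frac{1}{z + \left(30 + 12 \cdot 64\right)} = \frac{1}{z + \left(30 + 768\right)} = \frac{1}{z + 798} = \frac{1}{798 + z}$)
$-142 - 88 m{\left(8 \right)} = -142 - \frac{88}{798 + 8} = -142 - \frac{88}{806} = -142 - \frac{44}{403} = - \frac{57270}{403}$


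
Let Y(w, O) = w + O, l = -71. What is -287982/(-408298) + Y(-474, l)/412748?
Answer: 59320736063/84262091452 ≈ 0.70400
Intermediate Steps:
Y(w, O) = O + w
-287982/(-408298) + Y(-474, l)/412748 = -287982/(-408298) + (-71 - 474)/412748 = -287982*(-1/408298) - 545*1/412748 = 143991/204149 - 545/412748 = 59320736063/84262091452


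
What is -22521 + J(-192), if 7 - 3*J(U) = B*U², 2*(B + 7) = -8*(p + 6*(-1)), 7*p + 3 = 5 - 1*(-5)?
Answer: -546788/3 ≈ -1.8226e+5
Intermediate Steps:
p = 1 (p = -3/7 + (5 - 1*(-5))/7 = -3/7 + (5 + 5)/7 = -3/7 + (⅐)*10 = -3/7 + 10/7 = 1)
B = 13 (B = -7 + (-8*(1 + 6*(-1)))/2 = -7 + (-8*(1 - 6))/2 = -7 + (-8*(-5))/2 = -7 + (½)*40 = -7 + 20 = 13)
J(U) = 7/3 - 13*U²/3
-22521 + J(-192) = -22521 + (7/3 - 13/3*(-192)²) = -22521 + (7/3 - 13/3*36864) = -22521 + (7/3 - 159744) = -22521 - 479225/3 = -546788/3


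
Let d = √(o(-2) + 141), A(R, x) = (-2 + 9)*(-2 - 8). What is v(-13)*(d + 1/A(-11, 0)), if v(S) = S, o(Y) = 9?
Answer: 13/70 - 65*√6 ≈ -159.03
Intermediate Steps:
A(R, x) = -70 (A(R, x) = 7*(-10) = -70)
d = 5*√6 (d = √(9 + 141) = √150 = 5*√6 ≈ 12.247)
v(-13)*(d + 1/A(-11, 0)) = -13*(5*√6 + 1/(-70)) = -13*(5*√6 - 1/70) = -13*(-1/70 + 5*√6) = 13/70 - 65*√6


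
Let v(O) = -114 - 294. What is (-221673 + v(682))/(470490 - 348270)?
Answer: -74027/40740 ≈ -1.8171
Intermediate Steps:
v(O) = -408
(-221673 + v(682))/(470490 - 348270) = (-221673 - 408)/(470490 - 348270) = -222081/122220 = -222081*1/122220 = -74027/40740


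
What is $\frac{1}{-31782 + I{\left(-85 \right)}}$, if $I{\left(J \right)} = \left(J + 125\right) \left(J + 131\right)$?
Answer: $- \frac{1}{29942} \approx -3.3398 \cdot 10^{-5}$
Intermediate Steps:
$I{\left(J \right)} = \left(125 + J\right) \left(131 + J\right)$
$\frac{1}{-31782 + I{\left(-85 \right)}} = \frac{1}{-31782 + \left(16375 + \left(-85\right)^{2} + 256 \left(-85\right)\right)} = \frac{1}{-31782 + \left(16375 + 7225 - 21760\right)} = \frac{1}{-31782 + 1840} = \frac{1}{-29942} = - \frac{1}{29942}$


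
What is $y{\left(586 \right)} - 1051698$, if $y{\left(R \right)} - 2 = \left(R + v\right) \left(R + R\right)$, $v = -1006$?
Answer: $-1543936$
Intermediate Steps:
$y{\left(R \right)} = 2 + 2 R \left(-1006 + R\right)$ ($y{\left(R \right)} = 2 + \left(R - 1006\right) \left(R + R\right) = 2 + \left(-1006 + R\right) 2 R = 2 + 2 R \left(-1006 + R\right)$)
$y{\left(586 \right)} - 1051698 = \left(2 - 1179032 + 2 \cdot 586^{2}\right) - 1051698 = \left(2 - 1179032 + 2 \cdot 343396\right) - 1051698 = \left(2 - 1179032 + 686792\right) - 1051698 = -492238 - 1051698 = -1543936$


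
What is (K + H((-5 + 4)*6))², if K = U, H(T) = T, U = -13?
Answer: 361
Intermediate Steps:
K = -13
(K + H((-5 + 4)*6))² = (-13 + (-5 + 4)*6)² = (-13 - 1*6)² = (-13 - 6)² = (-19)² = 361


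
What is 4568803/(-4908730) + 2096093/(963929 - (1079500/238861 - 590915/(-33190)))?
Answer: 9331420707434354502243/7502165274256139169070 ≈ 1.2438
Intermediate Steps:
4568803/(-4908730) + 2096093/(963929 - (1079500/238861 - 590915/(-33190))) = 4568803*(-1/4908730) + 2096093/(963929 - (1079500*(1/238861) - 590915*(-1/33190))) = -4568803/4908730 + 2096093/(963929 - (1079500/238861 + 118183/6638)) = -4568803/4908730 + 2096093/(963929 - 1*35395030563/1585559318) = -4568803/4908730 + 2096093/(963929 - 35395030563/1585559318) = -4568803/4908730 + 2096093/(1528331212809859/1585559318) = -4568803/4908730 + 2096093*(1585559318/1528331212809859) = -4568803/4908730 + 3323479787544574/1528331212809859 = 9331420707434354502243/7502165274256139169070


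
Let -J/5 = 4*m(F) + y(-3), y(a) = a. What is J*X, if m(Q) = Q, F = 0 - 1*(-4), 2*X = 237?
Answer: -15405/2 ≈ -7702.5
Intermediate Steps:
X = 237/2 (X = (1/2)*237 = 237/2 ≈ 118.50)
F = 4 (F = 0 + 4 = 4)
J = -65 (J = -5*(4*4 - 3) = -5*(16 - 3) = -5*13 = -65)
J*X = -65*237/2 = -15405/2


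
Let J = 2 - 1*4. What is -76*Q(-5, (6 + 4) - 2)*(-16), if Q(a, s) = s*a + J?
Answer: -51072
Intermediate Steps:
J = -2 (J = 2 - 4 = -2)
Q(a, s) = -2 + a*s (Q(a, s) = s*a - 2 = a*s - 2 = -2 + a*s)
-76*Q(-5, (6 + 4) - 2)*(-16) = -76*(-2 - 5*((6 + 4) - 2))*(-16) = -76*(-2 - 5*(10 - 2))*(-16) = -76*(-2 - 5*8)*(-16) = -76*(-2 - 40)*(-16) = -76*(-42)*(-16) = 3192*(-16) = -51072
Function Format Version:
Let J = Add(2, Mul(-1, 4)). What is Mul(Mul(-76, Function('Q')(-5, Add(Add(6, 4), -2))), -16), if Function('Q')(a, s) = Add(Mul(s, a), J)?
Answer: -51072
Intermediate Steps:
J = -2 (J = Add(2, -4) = -2)
Function('Q')(a, s) = Add(-2, Mul(a, s)) (Function('Q')(a, s) = Add(Mul(s, a), -2) = Add(Mul(a, s), -2) = Add(-2, Mul(a, s)))
Mul(Mul(-76, Function('Q')(-5, Add(Add(6, 4), -2))), -16) = Mul(Mul(-76, Add(-2, Mul(-5, Add(Add(6, 4), -2)))), -16) = Mul(Mul(-76, Add(-2, Mul(-5, Add(10, -2)))), -16) = Mul(Mul(-76, Add(-2, Mul(-5, 8))), -16) = Mul(Mul(-76, Add(-2, -40)), -16) = Mul(Mul(-76, -42), -16) = Mul(3192, -16) = -51072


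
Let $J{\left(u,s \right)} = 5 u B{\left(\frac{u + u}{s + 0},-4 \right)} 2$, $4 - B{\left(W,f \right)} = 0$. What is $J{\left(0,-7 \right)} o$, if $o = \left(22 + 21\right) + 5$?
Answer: $0$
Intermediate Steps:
$B{\left(W,f \right)} = 4$ ($B{\left(W,f \right)} = 4 - 0 = 4 + 0 = 4$)
$J{\left(u,s \right)} = 40 u$ ($J{\left(u,s \right)} = 5 u 4 \cdot 2 = 20 u 2 = 40 u$)
$o = 48$ ($o = 43 + 5 = 48$)
$J{\left(0,-7 \right)} o = 40 \cdot 0 \cdot 48 = 0 \cdot 48 = 0$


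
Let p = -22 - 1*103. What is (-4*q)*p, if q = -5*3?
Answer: -7500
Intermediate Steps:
p = -125 (p = -22 - 103 = -125)
q = -15
(-4*q)*p = -4*(-15)*(-125) = 60*(-125) = -7500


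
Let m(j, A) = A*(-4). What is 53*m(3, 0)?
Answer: 0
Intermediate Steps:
m(j, A) = -4*A
53*m(3, 0) = 53*(-4*0) = 53*0 = 0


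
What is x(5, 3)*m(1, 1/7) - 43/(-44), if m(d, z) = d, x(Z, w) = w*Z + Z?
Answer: 923/44 ≈ 20.977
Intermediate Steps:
x(Z, w) = Z + Z*w (x(Z, w) = Z*w + Z = Z + Z*w)
x(5, 3)*m(1, 1/7) - 43/(-44) = (5*(1 + 3))*1 - 43/(-44) = (5*4)*1 - 43*(-1/44) = 20*1 + 43/44 = 20 + 43/44 = 923/44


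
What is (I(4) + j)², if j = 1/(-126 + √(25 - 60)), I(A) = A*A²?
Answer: (-1018178 + I*√35)²/253159921 ≈ 4095.0 - 0.047588*I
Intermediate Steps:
I(A) = A³
j = 1/(-126 + I*√35) (j = 1/(-126 + √(-35)) = 1/(-126 + I*√35) ≈ -0.007919 - 0.00037182*I)
(I(4) + j)² = (4³ + (-18/2273 - I*√35/15911))² = (64 + (-18/2273 - I*√35/15911))² = (145454/2273 - I*√35/15911)²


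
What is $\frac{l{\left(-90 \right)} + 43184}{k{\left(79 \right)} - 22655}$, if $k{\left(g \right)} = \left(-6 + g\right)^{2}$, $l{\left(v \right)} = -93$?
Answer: $- \frac{43091}{17326} \approx -2.4871$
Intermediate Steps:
$\frac{l{\left(-90 \right)} + 43184}{k{\left(79 \right)} - 22655} = \frac{-93 + 43184}{\left(-6 + 79\right)^{2} - 22655} = \frac{43091}{73^{2} - 22655} = \frac{43091}{5329 - 22655} = \frac{43091}{-17326} = 43091 \left(- \frac{1}{17326}\right) = - \frac{43091}{17326}$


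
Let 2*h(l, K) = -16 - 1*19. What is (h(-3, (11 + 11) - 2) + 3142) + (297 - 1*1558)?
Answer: 3727/2 ≈ 1863.5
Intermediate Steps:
h(l, K) = -35/2 (h(l, K) = (-16 - 1*19)/2 = (-16 - 19)/2 = (1/2)*(-35) = -35/2)
(h(-3, (11 + 11) - 2) + 3142) + (297 - 1*1558) = (-35/2 + 3142) + (297 - 1*1558) = 6249/2 + (297 - 1558) = 6249/2 - 1261 = 3727/2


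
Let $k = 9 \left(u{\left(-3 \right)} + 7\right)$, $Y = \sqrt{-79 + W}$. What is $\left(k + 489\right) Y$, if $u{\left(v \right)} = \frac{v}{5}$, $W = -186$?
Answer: $\frac{2733 i \sqrt{265}}{5} \approx 8898.0 i$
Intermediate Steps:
$u{\left(v \right)} = \frac{v}{5}$ ($u{\left(v \right)} = v \frac{1}{5} = \frac{v}{5}$)
$Y = i \sqrt{265}$ ($Y = \sqrt{-79 - 186} = \sqrt{-265} = i \sqrt{265} \approx 16.279 i$)
$k = \frac{288}{5}$ ($k = 9 \left(\frac{1}{5} \left(-3\right) + 7\right) = 9 \left(- \frac{3}{5} + 7\right) = 9 \cdot \frac{32}{5} = \frac{288}{5} \approx 57.6$)
$\left(k + 489\right) Y = \left(\frac{288}{5} + 489\right) i \sqrt{265} = \frac{2733 i \sqrt{265}}{5}$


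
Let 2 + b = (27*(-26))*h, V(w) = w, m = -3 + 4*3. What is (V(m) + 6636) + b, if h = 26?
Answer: -11609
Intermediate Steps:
m = 9 (m = -3 + 12 = 9)
b = -18254 (b = -2 + (27*(-26))*26 = -2 - 702*26 = -2 - 18252 = -18254)
(V(m) + 6636) + b = (9 + 6636) - 18254 = 6645 - 18254 = -11609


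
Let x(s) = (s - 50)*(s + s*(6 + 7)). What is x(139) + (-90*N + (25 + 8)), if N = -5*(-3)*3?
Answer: 169177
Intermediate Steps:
x(s) = 14*s*(-50 + s) (x(s) = (-50 + s)*(s + s*13) = (-50 + s)*(s + 13*s) = (-50 + s)*(14*s) = 14*s*(-50 + s))
N = 45 (N = 15*3 = 45)
x(139) + (-90*N + (25 + 8)) = 14*139*(-50 + 139) + (-90*45 + (25 + 8)) = 14*139*89 + (-4050 + 33) = 173194 - 4017 = 169177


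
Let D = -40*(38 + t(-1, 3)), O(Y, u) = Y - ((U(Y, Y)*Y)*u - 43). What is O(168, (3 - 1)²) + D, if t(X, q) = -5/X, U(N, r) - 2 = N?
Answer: -115749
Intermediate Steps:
U(N, r) = 2 + N
O(Y, u) = 43 + Y - Y*u*(2 + Y) (O(Y, u) = Y - (((2 + Y)*Y)*u - 43) = Y - ((Y*(2 + Y))*u - 43) = Y - (Y*u*(2 + Y) - 43) = Y - (-43 + Y*u*(2 + Y)) = Y + (43 - Y*u*(2 + Y)) = 43 + Y - Y*u*(2 + Y))
D = -1720 (D = -40*(38 - 5/(-1)) = -40*(38 - 5*(-1)) = -40*(38 + 5) = -40*43 = -1720)
O(168, (3 - 1)²) + D = (43 + 168 - 1*168*(3 - 1)²*(2 + 168)) - 1720 = (43 + 168 - 1*168*2²*170) - 1720 = (43 + 168 - 1*168*4*170) - 1720 = (43 + 168 - 114240) - 1720 = -114029 - 1720 = -115749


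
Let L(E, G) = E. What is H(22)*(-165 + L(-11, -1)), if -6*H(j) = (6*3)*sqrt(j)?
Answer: 528*sqrt(22) ≈ 2476.5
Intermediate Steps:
H(j) = -3*sqrt(j) (H(j) = -6*3*sqrt(j)/6 = -3*sqrt(j))
H(22)*(-165 + L(-11, -1)) = (-3*sqrt(22))*(-165 - 11) = -3*sqrt(22)*(-176) = 528*sqrt(22)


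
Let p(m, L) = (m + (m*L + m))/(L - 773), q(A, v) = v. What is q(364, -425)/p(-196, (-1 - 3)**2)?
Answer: -321725/3528 ≈ -91.192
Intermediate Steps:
p(m, L) = (2*m + L*m)/(-773 + L) (p(m, L) = (m + (L*m + m))/(-773 + L) = (m + (m + L*m))/(-773 + L) = (2*m + L*m)/(-773 + L))
q(364, -425)/p(-196, (-1 - 3)**2) = -425*(-(-773 + (-1 - 3)**2)/(196*(2 + (-1 - 3)**2))) = -425*(-(-773 + (-4)**2)/(196*(2 + (-4)**2))) = -425*(-(-773 + 16)/(196*(2 + 16))) = -425/((-196*18/(-757))) = -425/((-196*(-1/757)*18)) = -425/3528/757 = -425*757/3528 = -321725/3528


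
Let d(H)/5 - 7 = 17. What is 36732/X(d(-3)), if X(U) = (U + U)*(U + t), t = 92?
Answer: 3061/4240 ≈ 0.72193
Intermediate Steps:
d(H) = 120 (d(H) = 35 + 5*17 = 35 + 85 = 120)
X(U) = 2*U*(92 + U) (X(U) = (U + U)*(U + 92) = (2*U)*(92 + U) = 2*U*(92 + U))
36732/X(d(-3)) = 36732/((2*120*(92 + 120))) = 36732/((2*120*212)) = 36732/50880 = 36732*(1/50880) = 3061/4240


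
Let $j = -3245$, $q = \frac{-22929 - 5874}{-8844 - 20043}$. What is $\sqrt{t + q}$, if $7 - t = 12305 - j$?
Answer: $\frac{i \sqrt{1441017846034}}{9629} \approx 124.67 i$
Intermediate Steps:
$q = \frac{9601}{9629}$ ($q = - \frac{28803}{-28887} = \left(-28803\right) \left(- \frac{1}{28887}\right) = \frac{9601}{9629} \approx 0.99709$)
$t = -15543$ ($t = 7 - \left(12305 - -3245\right) = 7 - \left(12305 + 3245\right) = 7 - 15550 = -15543$)
$\sqrt{t + q} = \sqrt{-15543 + \frac{9601}{9629}} = \sqrt{- \frac{149653946}{9629}} = \frac{i \sqrt{1441017846034}}{9629}$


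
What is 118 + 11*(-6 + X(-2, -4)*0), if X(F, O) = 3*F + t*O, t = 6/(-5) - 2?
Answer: 52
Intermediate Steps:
t = -16/5 (t = -⅕*6 - 2 = -6/5 - 2 = -16/5 ≈ -3.2000)
X(F, O) = 3*F - 16*O/5
118 + 11*(-6 + X(-2, -4)*0) = 118 + 11*(-6 + (3*(-2) - 16/5*(-4))*0) = 118 + 11*(-6 + (-6 + 64/5)*0) = 118 + 11*(-6 + (34/5)*0) = 118 + 11*(-6 + 0) = 118 + 11*(-6) = 118 - 66 = 52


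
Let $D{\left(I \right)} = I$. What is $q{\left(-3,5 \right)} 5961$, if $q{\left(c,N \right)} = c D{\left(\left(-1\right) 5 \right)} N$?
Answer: $447075$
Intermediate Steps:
$q{\left(c,N \right)} = - 5 N c$ ($q{\left(c,N \right)} = c \left(\left(-1\right) 5\right) N = c \left(-5\right) N = - 5 c N = - 5 N c$)
$q{\left(-3,5 \right)} 5961 = \left(-5\right) 5 \left(-3\right) 5961 = 75 \cdot 5961 = 447075$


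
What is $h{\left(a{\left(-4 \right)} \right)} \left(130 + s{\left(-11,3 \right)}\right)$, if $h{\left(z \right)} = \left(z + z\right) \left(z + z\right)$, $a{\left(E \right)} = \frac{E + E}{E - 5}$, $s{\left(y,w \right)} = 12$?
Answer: $\frac{36352}{81} \approx 448.79$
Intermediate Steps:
$a{\left(E \right)} = \frac{2 E}{-5 + E}$
$h{\left(z \right)} = 4 z^{2}$ ($h{\left(z \right)} = 2 z 2 z = 4 z^{2}$)
$h{\left(a{\left(-4 \right)} \right)} \left(130 + s{\left(-11,3 \right)}\right) = 4 \left(2 \left(-4\right) \frac{1}{-5 - 4}\right)^{2} \left(130 + 12\right) = 4 \left(2 \left(-4\right) \frac{1}{-9}\right)^{2} \cdot 142 = 4 \left(2 \left(-4\right) \left(- \frac{1}{9}\right)\right)^{2} \cdot 142 = 4 \left(\frac{8}{9}\right)^{2} \cdot 142 = 4 \cdot \frac{64}{81} \cdot 142 = \frac{256}{81} \cdot 142 = \frac{36352}{81}$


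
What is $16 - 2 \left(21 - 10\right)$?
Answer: $-6$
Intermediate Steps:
$16 - 2 \left(21 - 10\right) = 16 - 22 = -6$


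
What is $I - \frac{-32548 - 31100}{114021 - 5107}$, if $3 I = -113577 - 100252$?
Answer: $- \frac{895722337}{12567} \approx -71276.0$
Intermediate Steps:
$I = - \frac{213829}{3}$ ($I = \frac{-113577 - 100252}{3} = \frac{1}{3} \left(-213829\right) = - \frac{213829}{3} \approx -71276.0$)
$I - \frac{-32548 - 31100}{114021 - 5107} = - \frac{213829}{3} - \frac{-32548 - 31100}{114021 - 5107} = - \frac{213829}{3} - - \frac{63648}{108914} = - \frac{213829}{3} - \left(-63648\right) \frac{1}{108914} = - \frac{213829}{3} - - \frac{2448}{4189} = - \frac{213829}{3} + \frac{2448}{4189} = - \frac{895722337}{12567}$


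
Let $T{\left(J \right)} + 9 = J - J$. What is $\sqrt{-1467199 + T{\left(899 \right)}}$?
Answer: $2 i \sqrt{366802} \approx 1211.3 i$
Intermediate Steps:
$T{\left(J \right)} = -9$ ($T{\left(J \right)} = -9 + \left(J - J\right) = -9 + 0 = -9$)
$\sqrt{-1467199 + T{\left(899 \right)}} = \sqrt{-1467199 - 9} = \sqrt{-1467208} = 2 i \sqrt{366802}$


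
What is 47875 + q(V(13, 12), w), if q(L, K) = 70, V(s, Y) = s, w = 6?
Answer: 47945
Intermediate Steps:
47875 + q(V(13, 12), w) = 47875 + 70 = 47945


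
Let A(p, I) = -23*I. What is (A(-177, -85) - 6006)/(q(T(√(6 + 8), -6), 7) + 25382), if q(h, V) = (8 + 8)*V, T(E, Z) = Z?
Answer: -4051/25494 ≈ -0.15890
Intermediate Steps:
q(h, V) = 16*V
(A(-177, -85) - 6006)/(q(T(√(6 + 8), -6), 7) + 25382) = (-23*(-85) - 6006)/(16*7 + 25382) = (1955 - 6006)/(112 + 25382) = -4051/25494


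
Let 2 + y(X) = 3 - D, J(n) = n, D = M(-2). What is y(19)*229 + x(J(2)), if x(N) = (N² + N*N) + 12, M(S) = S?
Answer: 707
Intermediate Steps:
D = -2
x(N) = 12 + 2*N² (x(N) = (N² + N²) + 12 = 2*N² + 12 = 12 + 2*N²)
y(X) = 3 (y(X) = -2 + (3 - 1*(-2)) = -2 + (3 + 2) = -2 + 5 = 3)
y(19)*229 + x(J(2)) = 3*229 + (12 + 2*2²) = 687 + (12 + 2*4) = 687 + (12 + 8) = 687 + 20 = 707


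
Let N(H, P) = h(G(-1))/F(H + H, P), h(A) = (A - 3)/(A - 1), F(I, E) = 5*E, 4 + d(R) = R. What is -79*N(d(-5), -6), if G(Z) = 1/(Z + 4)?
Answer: 158/15 ≈ 10.533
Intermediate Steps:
d(R) = -4 + R
G(Z) = 1/(4 + Z)
h(A) = (-3 + A)/(-1 + A)
N(H, P) = 4/(5*P) (N(H, P) = ((-3 + 1/(4 - 1))/(-1 + 1/(4 - 1)))/((5*P)) = ((-3 + 1/3)/(-1 + 1/3))*(1/(5*P)) = ((-3 + ⅓)/(-1 + ⅓))*(1/(5*P)) = (-8/3/(-⅔))*(1/(5*P)) = (-3/2*(-8/3))*(1/(5*P)) = 4*(1/(5*P)) = 4/(5*P))
-79*N(d(-5), -6) = -316/(5*(-6)) = -316*(-1)/(5*6) = -79*(-2/15) = 158/15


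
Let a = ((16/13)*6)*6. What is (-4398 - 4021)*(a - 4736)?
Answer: 513491648/13 ≈ 3.9499e+7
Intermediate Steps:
a = 576/13 (a = ((16*(1/13))*6)*6 = ((16/13)*6)*6 = (96/13)*6 = 576/13 ≈ 44.308)
(-4398 - 4021)*(a - 4736) = (-4398 - 4021)*(576/13 - 4736) = -8419*(-60992/13) = 513491648/13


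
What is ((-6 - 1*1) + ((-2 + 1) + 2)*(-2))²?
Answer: 81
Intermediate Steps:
((-6 - 1*1) + ((-2 + 1) + 2)*(-2))² = ((-6 - 1) + (-1 + 2)*(-2))² = (-7 + 1*(-2))² = (-7 - 2)² = (-9)² = 81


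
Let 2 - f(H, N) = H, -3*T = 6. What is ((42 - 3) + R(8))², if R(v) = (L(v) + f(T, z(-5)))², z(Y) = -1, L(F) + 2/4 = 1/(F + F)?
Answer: 175112289/65536 ≈ 2672.0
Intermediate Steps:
L(F) = -½ + 1/(2*F) (L(F) = -½ + 1/(F + F) = -½ + 1/(2*F))
T = -2 (T = -⅓*6 = -2)
f(H, N) = 2 - H
R(v) = (4 + (1 - v)/(2*v))² (R(v) = ((1 - v)/(2*v) + (2 - 1*(-2)))² = ((1 - v)/(2*v) + (2 + 2))² = ((1 - v)/(2*v) + 4)² = (4 + (1 - v)/(2*v))²)
((42 - 3) + R(8))² = ((42 - 3) + (¼)*(1 + 7*8)²/8²)² = (39 + (¼)*(1/64)*(1 + 56)²)² = (39 + (¼)*(1/64)*57²)² = (39 + (¼)*(1/64)*3249)² = (39 + 3249/256)² = (13233/256)² = 175112289/65536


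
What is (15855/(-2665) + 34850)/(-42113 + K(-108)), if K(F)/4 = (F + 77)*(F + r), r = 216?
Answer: -18571879/29584165 ≈ -0.62776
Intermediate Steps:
K(F) = 4*(77 + F)*(216 + F) (K(F) = 4*((F + 77)*(F + 216)) = 4*((77 + F)*(216 + F)) = 4*(77 + F)*(216 + F))
(15855/(-2665) + 34850)/(-42113 + K(-108)) = (15855/(-2665) + 34850)/(-42113 + (66528 + 4*(-108)² + 1172*(-108))) = (15855*(-1/2665) + 34850)/(-42113 + (66528 + 4*11664 - 126576)) = (-3171/533 + 34850)/(-42113 + (66528 + 46656 - 126576)) = 18571879/(533*(-42113 - 13392)) = (18571879/533)/(-55505) = (18571879/533)*(-1/55505) = -18571879/29584165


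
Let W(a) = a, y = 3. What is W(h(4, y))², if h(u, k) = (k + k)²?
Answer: 1296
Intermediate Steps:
h(u, k) = 4*k² (h(u, k) = (2*k)² = 4*k²)
W(h(4, y))² = (4*3²)² = (4*9)² = 36² = 1296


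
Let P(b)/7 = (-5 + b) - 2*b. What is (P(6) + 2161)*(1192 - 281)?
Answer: 1898524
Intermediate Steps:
P(b) = -35 - 7*b (P(b) = 7*((-5 + b) - 2*b) = 7*(-5 - b) = -35 - 7*b)
(P(6) + 2161)*(1192 - 281) = ((-35 - 7*6) + 2161)*(1192 - 281) = ((-35 - 42) + 2161)*911 = (-77 + 2161)*911 = 2084*911 = 1898524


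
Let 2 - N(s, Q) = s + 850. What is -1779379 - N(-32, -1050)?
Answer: -1778563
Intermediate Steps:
N(s, Q) = -848 - s (N(s, Q) = 2 - (s + 850) = 2 - (850 + s) = 2 + (-850 - s) = -848 - s)
-1779379 - N(-32, -1050) = -1779379 - (-848 - 1*(-32)) = -1779379 - (-848 + 32) = -1779379 - 1*(-816) = -1779379 + 816 = -1778563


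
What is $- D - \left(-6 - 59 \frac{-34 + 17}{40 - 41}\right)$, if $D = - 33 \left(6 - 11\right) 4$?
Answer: $349$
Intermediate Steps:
$D = 660$ ($D = \left(-33\right) \left(-5\right) 4 = 165 \cdot 4 = 660$)
$- D - \left(-6 - 59 \frac{-34 + 17}{40 - 41}\right) = \left(-1\right) 660 - \left(-6 - 59 \frac{-34 + 17}{40 - 41}\right) = -660 - \left(-6 - 59 \left(- \frac{17}{-1}\right)\right) = -660 - \left(-6 - 59 \left(\left(-17\right) \left(-1\right)\right)\right) = -660 - \left(-6 - 1003\right) = -660 - -1009 = -660 + 1009 = 349$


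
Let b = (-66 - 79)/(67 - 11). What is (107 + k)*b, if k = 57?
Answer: -5945/14 ≈ -424.64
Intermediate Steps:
b = -145/56 ≈ -2.5893
(107 + k)*b = (107 + 57)*(-145/56) = 164*(-145/56) = -5945/14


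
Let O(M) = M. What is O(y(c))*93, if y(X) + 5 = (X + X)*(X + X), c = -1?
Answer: -93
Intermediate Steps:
y(X) = -5 + 4*X² (y(X) = -5 + (X + X)*(X + X) = -5 + (2*X)*(2*X) = -5 + 4*X²)
O(y(c))*93 = (-5 + 4*(-1)²)*93 = (-5 + 4*1)*93 = (-5 + 4)*93 = -1*93 = -93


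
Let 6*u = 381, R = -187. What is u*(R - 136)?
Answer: -41021/2 ≈ -20511.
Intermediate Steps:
u = 127/2 (u = (1/6)*381 = 127/2 ≈ 63.500)
u*(R - 136) = 127*(-187 - 136)/2 = (127/2)*(-323) = -41021/2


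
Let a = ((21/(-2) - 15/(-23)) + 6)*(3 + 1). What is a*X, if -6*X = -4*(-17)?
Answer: 4012/23 ≈ 174.43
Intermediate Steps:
a = -354/23 (a = ((21*(-½) - 15*(-1/23)) + 6)*4 = ((-21/2 + 15/23) + 6)*4 = (-453/46 + 6)*4 = -177/46*4 = -354/23 ≈ -15.391)
X = -34/3 (X = -(-2)*(-17)/3 = -⅙*68 = -34/3 ≈ -11.333)
a*X = -354/23*(-34/3) = 4012/23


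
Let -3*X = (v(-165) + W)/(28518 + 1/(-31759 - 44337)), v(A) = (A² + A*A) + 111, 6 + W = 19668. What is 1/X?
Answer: -2170105727/1882691136 ≈ -1.1527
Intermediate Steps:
W = 19662 (W = -6 + 19668 = 19662)
v(A) = 111 + 2*A² (v(A) = (A² + A²) + 111 = 2*A² + 111 = 111 + 2*A²)
X = -1882691136/2170105727 (X = -((111 + 2*(-165)²) + 19662)/(3*(28518 + 1/(-31759 - 44337))) = -((111 + 2*27225) + 19662)/(3*(28518 + 1/(-76096))) = -((111 + 54450) + 19662)/(3*(28518 - 1/76096)) = -(54561 + 19662)/(3*2170105727/76096) = -24741*76096/2170105727 = -⅓*5648073408/2170105727 = -1882691136/2170105727 ≈ -0.86756)
1/X = 1/(-1882691136/2170105727) = -2170105727/1882691136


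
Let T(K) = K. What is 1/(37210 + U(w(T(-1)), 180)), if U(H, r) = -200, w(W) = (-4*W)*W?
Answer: 1/37010 ≈ 2.7020e-5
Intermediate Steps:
w(W) = -4*W**2
1/(37210 + U(w(T(-1)), 180)) = 1/(37210 - 200) = 1/37010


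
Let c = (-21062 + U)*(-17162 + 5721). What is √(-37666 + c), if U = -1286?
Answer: √255645802 ≈ 15989.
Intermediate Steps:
c = 255683468 (c = (-21062 - 1286)*(-17162 + 5721) = -22348*(-11441) = 255683468)
√(-37666 + c) = √(-37666 + 255683468) = √255645802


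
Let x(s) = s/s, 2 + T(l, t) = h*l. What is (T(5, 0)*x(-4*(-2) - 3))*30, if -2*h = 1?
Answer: -135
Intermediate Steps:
h = -1/2 (h = -1/2*1 = -1/2 ≈ -0.50000)
T(l, t) = -2 - l/2
x(s) = 1
(T(5, 0)*x(-4*(-2) - 3))*30 = ((-2 - 1/2*5)*1)*30 = ((-2 - 5/2)*1)*30 = -9/2*1*30 = -9/2*30 = -135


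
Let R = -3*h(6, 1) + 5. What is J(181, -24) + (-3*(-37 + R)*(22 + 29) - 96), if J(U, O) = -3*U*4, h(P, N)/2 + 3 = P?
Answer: 5382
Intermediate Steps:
h(P, N) = -6 + 2*P
J(U, O) = -12*U
R = -13 (R = -3*(-6 + 2*6) + 5 = -3*(-6 + 12) + 5 = -3*6 + 5 = -18 + 5 = -13)
J(181, -24) + (-3*(-37 + R)*(22 + 29) - 96) = -12*181 + (-3*(-37 - 13)*(22 + 29) - 96) = -2172 + (-(-150)*51 - 96) = -2172 + (-3*(-2550) - 96) = -2172 + (7650 - 96) = -2172 + 7554 = 5382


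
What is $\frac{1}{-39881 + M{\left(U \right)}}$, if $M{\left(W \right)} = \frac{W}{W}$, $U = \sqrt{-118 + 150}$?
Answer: $- \frac{1}{39880} \approx -2.5075 \cdot 10^{-5}$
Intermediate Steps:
$U = 4 \sqrt{2}$ ($U = \sqrt{32} = 4 \sqrt{2} \approx 5.6569$)
$M{\left(W \right)} = 1$
$\frac{1}{-39881 + M{\left(U \right)}} = \frac{1}{-39881 + 1} = \frac{1}{-39880} = - \frac{1}{39880}$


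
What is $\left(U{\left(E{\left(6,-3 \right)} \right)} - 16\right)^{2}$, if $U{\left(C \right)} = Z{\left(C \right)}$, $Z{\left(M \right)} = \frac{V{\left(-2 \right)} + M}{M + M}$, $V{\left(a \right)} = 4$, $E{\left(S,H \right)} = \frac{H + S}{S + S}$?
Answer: $\frac{225}{4} \approx 56.25$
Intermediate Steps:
$E{\left(S,H \right)} = \frac{H + S}{2 S}$
$Z{\left(M \right)} = \frac{4 + M}{2 M}$ ($Z{\left(M \right)} = \frac{4 + M}{M + M} = \frac{4 + M}{2 M}$)
$U{\left(C \right)} = \frac{4 + C}{2 C}$
$\left(U{\left(E{\left(6,-3 \right)} \right)} - 16\right)^{2} = \left(\frac{4 + \frac{-3 + 6}{2 \cdot 6}}{2 \frac{-3 + 6}{2 \cdot 6}} - 16\right)^{2} = \left(\frac{4 + \frac{1}{2} \cdot \frac{1}{6} \cdot 3}{2 \cdot \frac{1}{2} \cdot \frac{1}{6} \cdot 3} - 16\right)^{2} = \left(\frac{\frac{1}{\frac{1}{4}} \left(4 + \frac{1}{4}\right)}{2} - 16\right)^{2} = \left(\frac{1}{2} \cdot 4 \cdot \frac{17}{4} - 16\right)^{2} = \left(\frac{17}{2} - 16\right)^{2} = \left(- \frac{15}{2}\right)^{2} = \frac{225}{4}$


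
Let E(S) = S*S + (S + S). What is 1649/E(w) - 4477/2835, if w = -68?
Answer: -302311/249480 ≈ -1.2118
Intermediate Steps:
E(S) = S² + 2*S
1649/E(w) - 4477/2835 = 1649/((-68*(2 - 68))) - 4477/2835 = 1649/((-68*(-66))) - 4477*1/2835 = 1649/4488 - 4477/2835 = 1649*(1/4488) - 4477/2835 = 97/264 - 4477/2835 = -302311/249480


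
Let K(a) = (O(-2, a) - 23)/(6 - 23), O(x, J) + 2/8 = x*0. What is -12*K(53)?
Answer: -279/17 ≈ -16.412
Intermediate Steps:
O(x, J) = -1/4 (O(x, J) = -1/4 + x*0 = -1/4 + 0 = -1/4)
K(a) = 93/68 (K(a) = (-1/4 - 23)/(6 - 23) = -93/4/(-17) = -93/4*(-1/17) = 93/68)
-12*K(53) = -12*93/68 = -279/17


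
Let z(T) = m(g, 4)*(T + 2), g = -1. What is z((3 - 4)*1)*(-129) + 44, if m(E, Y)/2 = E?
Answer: 302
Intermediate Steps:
m(E, Y) = 2*E
z(T) = -4 - 2*T (z(T) = (2*(-1))*(T + 2) = -2*(2 + T) = -4 - 2*T)
z((3 - 4)*1)*(-129) + 44 = (-4 - 2*(3 - 4))*(-129) + 44 = (-4 - (-2))*(-129) + 44 = (-4 - 2*(-1))*(-129) + 44 = (-4 + 2)*(-129) + 44 = -2*(-129) + 44 = 258 + 44 = 302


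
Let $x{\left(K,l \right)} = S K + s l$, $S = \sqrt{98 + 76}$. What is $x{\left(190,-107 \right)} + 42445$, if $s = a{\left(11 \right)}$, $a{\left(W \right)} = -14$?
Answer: $43943 + 190 \sqrt{174} \approx 46449.0$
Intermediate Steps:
$s = -14$
$S = \sqrt{174} \approx 13.191$
$x{\left(K,l \right)} = - 14 l + K \sqrt{174}$ ($x{\left(K,l \right)} = \sqrt{174} K - 14 l = K \sqrt{174} - 14 l = - 14 l + K \sqrt{174}$)
$x{\left(190,-107 \right)} + 42445 = \left(\left(-14\right) \left(-107\right) + 190 \sqrt{174}\right) + 42445 = \left(1498 + 190 \sqrt{174}\right) + 42445 = 43943 + 190 \sqrt{174}$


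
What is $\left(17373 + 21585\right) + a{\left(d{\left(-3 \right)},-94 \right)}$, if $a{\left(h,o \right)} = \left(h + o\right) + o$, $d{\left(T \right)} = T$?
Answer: $38767$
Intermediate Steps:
$a{\left(h,o \right)} = h + 2 o$
$\left(17373 + 21585\right) + a{\left(d{\left(-3 \right)},-94 \right)} = \left(17373 + 21585\right) + \left(-3 + 2 \left(-94\right)\right) = 38958 - 191 = 38767$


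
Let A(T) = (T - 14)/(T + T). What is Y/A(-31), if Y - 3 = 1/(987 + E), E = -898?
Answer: 16616/4005 ≈ 4.1488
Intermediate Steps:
A(T) = (-14 + T)/(2*T) (A(T) = (-14 + T)/((2*T)) = (-14 + T)*(1/(2*T)) = (-14 + T)/(2*T))
Y = 268/89 (Y = 3 + 1/(987 - 898) = 3 + 1/89 = 268/89 ≈ 3.0112)
Y/A(-31) = 268/(89*(((½)*(-14 - 31)/(-31)))) = 268/(89*(((½)*(-1/31)*(-45)))) = 268/(89*(45/62)) = (268/89)*(62/45) = 16616/4005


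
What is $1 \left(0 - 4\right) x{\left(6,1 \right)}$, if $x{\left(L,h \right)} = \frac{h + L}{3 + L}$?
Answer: $- \frac{28}{9} \approx -3.1111$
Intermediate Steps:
$x{\left(L,h \right)} = \frac{L + h}{3 + L}$
$1 \left(0 - 4\right) x{\left(6,1 \right)} = 1 \left(0 - 4\right) \frac{6 + 1}{3 + 6} = 1 \left(-4\right) \frac{1}{9} \cdot 7 = - 4 \cdot \frac{1}{9} \cdot 7 = \left(-4\right) \frac{7}{9} = - \frac{28}{9}$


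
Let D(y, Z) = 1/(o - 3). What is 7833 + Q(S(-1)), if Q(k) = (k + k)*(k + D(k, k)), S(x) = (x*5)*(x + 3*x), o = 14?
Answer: 95003/11 ≈ 8636.6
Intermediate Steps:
D(y, Z) = 1/11 (D(y, Z) = 1/(14 - 3) = 1/11)
S(x) = 20*x**2 (S(x) = (5*x)*(4*x) = 20*x**2)
Q(k) = 2*k*(1/11 + k) (Q(k) = (k + k)*(k + 1/11) = (2*k)*(1/11 + k) = 2*k*(1/11 + k))
7833 + Q(S(-1)) = 7833 + 2*(20*(-1)**2)*(1 + 11*(20*(-1)**2))/11 = 7833 + 2*(20*1)*(1 + 11*(20*1))/11 = 7833 + (2/11)*20*(1 + 11*20) = 7833 + (2/11)*20*(1 + 220) = 7833 + (2/11)*20*221 = 7833 + 8840/11 = 95003/11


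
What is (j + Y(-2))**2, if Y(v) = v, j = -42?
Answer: 1936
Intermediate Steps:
(j + Y(-2))**2 = (-42 - 2)**2 = (-44)**2 = 1936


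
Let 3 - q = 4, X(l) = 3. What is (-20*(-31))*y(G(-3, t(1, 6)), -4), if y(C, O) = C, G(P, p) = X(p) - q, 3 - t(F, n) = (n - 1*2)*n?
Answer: 2480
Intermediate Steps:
q = -1 (q = 3 - 1*4 = 3 - 4 = -1)
t(F, n) = 3 - n*(-2 + n) (t(F, n) = 3 - (n - 1*2)*n = 3 - (n - 2)*n = 3 - (-2 + n)*n = 3 - n*(-2 + n))
G(P, p) = 4 (G(P, p) = 3 - 1*(-1) = 3 + 1 = 4)
(-20*(-31))*y(G(-3, t(1, 6)), -4) = -20*(-31)*4 = 620*4 = 2480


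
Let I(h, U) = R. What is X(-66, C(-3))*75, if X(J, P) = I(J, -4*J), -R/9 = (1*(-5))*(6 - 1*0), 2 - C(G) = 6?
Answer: 20250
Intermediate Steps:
C(G) = -4 (C(G) = 2 - 1*6 = 2 - 6 = -4)
R = 270 (R = -9*1*(-5)*(6 - 1*0) = -(-45)*(6 + 0) = -(-45)*6 = -9*(-30) = 270)
I(h, U) = 270
X(J, P) = 270
X(-66, C(-3))*75 = 270*75 = 20250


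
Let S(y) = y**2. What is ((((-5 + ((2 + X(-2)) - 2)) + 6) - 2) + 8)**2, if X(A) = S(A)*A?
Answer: 1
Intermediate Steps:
X(A) = A**3 (X(A) = A**2*A = A**3)
((((-5 + ((2 + X(-2)) - 2)) + 6) - 2) + 8)**2 = ((((-5 + ((2 + (-2)**3) - 2)) + 6) - 2) + 8)**2 = ((((-5 + ((2 - 8) - 2)) + 6) - 2) + 8)**2 = ((((-5 + (-6 - 2)) + 6) - 2) + 8)**2 = ((((-5 - 8) + 6) - 2) + 8)**2 = (((-13 + 6) - 2) + 8)**2 = ((-7 - 2) + 8)**2 = (-9 + 8)**2 = (-1)**2 = 1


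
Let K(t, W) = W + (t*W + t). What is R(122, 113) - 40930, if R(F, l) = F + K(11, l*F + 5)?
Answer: 124695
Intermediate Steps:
K(t, W) = W + t + W*t (K(t, W) = W + (W*t + t) = W + (t + W*t) = W + t + W*t)
R(F, l) = 71 + F + 12*F*l (R(F, l) = F + ((l*F + 5) + 11 + (l*F + 5)*11) = F + ((F*l + 5) + 11 + (F*l + 5)*11) = F + ((5 + F*l) + 11 + (5 + F*l)*11) = F + ((5 + F*l) + 11 + (55 + 11*F*l)) = F + (71 + 12*F*l) = 71 + F + 12*F*l)
R(122, 113) - 40930 = (71 + 122 + 12*122*113) - 40930 = (71 + 122 + 165432) - 40930 = 165625 - 40930 = 124695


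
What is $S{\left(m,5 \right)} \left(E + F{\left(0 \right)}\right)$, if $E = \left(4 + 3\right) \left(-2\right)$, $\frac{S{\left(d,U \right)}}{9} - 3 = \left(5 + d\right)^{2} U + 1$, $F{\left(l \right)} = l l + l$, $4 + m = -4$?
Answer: $-6174$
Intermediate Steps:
$m = -8$ ($m = -4 - 4 = -8$)
$F{\left(l \right)} = l + l^{2}$ ($F{\left(l \right)} = l^{2} + l = l + l^{2}$)
$S{\left(d,U \right)} = 36 + 9 U \left(5 + d\right)^{2}$ ($S{\left(d,U \right)} = 27 + 9 \left(\left(5 + d\right)^{2} U + 1\right) = 27 + 9 \left(U \left(5 + d\right)^{2} + 1\right) = 27 + 9 \left(1 + U \left(5 + d\right)^{2}\right) = 27 + \left(9 + 9 U \left(5 + d\right)^{2}\right) = 36 + 9 U \left(5 + d\right)^{2}$)
$E = -14$ ($E = 7 \left(-2\right) = -14$)
$S{\left(m,5 \right)} \left(E + F{\left(0 \right)}\right) = \left(36 + 9 \cdot 5 \left(5 - 8\right)^{2}\right) \left(-14 + 0 \left(1 + 0\right)\right) = \left(36 + 9 \cdot 5 \left(-3\right)^{2}\right) \left(-14 + 0 \cdot 1\right) = \left(36 + 9 \cdot 5 \cdot 9\right) \left(-14 + 0\right) = \left(36 + 405\right) \left(-14\right) = 441 \left(-14\right) = -6174$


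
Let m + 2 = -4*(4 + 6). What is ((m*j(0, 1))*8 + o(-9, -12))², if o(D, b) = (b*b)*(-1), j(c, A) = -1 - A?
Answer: 278784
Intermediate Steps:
o(D, b) = -b² (o(D, b) = b²*(-1) = -b²)
m = -42 (m = -2 - 4*(4 + 6) = -2 - 4*10 = -2 - 40 = -42)
((m*j(0, 1))*8 + o(-9, -12))² = (-42*(-1 - 1*1)*8 - 1*(-12)²)² = (-42*(-1 - 1)*8 - 1*144)² = (-42*(-2)*8 - 144)² = (84*8 - 144)² = (672 - 144)² = 528² = 278784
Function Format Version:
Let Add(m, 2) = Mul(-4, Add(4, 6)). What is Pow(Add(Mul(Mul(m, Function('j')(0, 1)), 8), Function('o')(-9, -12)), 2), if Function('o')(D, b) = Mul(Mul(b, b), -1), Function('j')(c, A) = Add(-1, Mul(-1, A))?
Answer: 278784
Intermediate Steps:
Function('o')(D, b) = Mul(-1, Pow(b, 2)) (Function('o')(D, b) = Mul(Pow(b, 2), -1) = Mul(-1, Pow(b, 2)))
m = -42 (m = Add(-2, Mul(-4, Add(4, 6))) = Add(-2, Mul(-4, 10)) = Add(-2, -40) = -42)
Pow(Add(Mul(Mul(m, Function('j')(0, 1)), 8), Function('o')(-9, -12)), 2) = Pow(Add(Mul(Mul(-42, Add(-1, Mul(-1, 1))), 8), Mul(-1, Pow(-12, 2))), 2) = Pow(Add(Mul(Mul(-42, Add(-1, -1)), 8), Mul(-1, 144)), 2) = Pow(Add(Mul(Mul(-42, -2), 8), -144), 2) = Pow(Add(Mul(84, 8), -144), 2) = Pow(Add(672, -144), 2) = Pow(528, 2) = 278784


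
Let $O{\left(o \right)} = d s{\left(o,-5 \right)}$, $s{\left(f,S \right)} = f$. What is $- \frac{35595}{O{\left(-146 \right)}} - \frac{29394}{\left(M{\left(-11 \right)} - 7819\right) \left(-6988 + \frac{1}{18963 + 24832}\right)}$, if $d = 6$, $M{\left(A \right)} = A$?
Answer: $\frac{315906585143521}{7774626416436} \approx 40.633$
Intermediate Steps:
$O{\left(o \right)} = 6 o$
$- \frac{35595}{O{\left(-146 \right)}} - \frac{29394}{\left(M{\left(-11 \right)} - 7819\right) \left(-6988 + \frac{1}{18963 + 24832}\right)} = - \frac{35595}{6 \left(-146\right)} - \frac{29394}{\left(-11 - 7819\right) \left(-6988 + \frac{1}{18963 + 24832}\right)} = - \frac{35595}{-876} - \frac{29394}{\left(-7830\right) \left(-6988 + \frac{1}{43795}\right)} = \left(-35595\right) \left(- \frac{1}{876}\right) - \frac{29394}{\left(-7830\right) \left(-6988 + \frac{1}{43795}\right)} = \frac{11865}{292} - \frac{29394}{\left(-7830\right) \left(- \frac{306039459}{43795}\right)} = \frac{11865}{292} - \frac{29394}{\frac{479257792794}{8759}} = \frac{11865}{292} - \frac{14303447}{26625432933} = \frac{315906585143521}{7774626416436}$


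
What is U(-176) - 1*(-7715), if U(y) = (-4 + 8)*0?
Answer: 7715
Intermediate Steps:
U(y) = 0 (U(y) = 4*0 = 0)
U(-176) - 1*(-7715) = 0 - 1*(-7715) = 0 + 7715 = 7715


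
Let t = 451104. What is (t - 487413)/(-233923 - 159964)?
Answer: 2793/30299 ≈ 0.092181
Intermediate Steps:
(t - 487413)/(-233923 - 159964) = (451104 - 487413)/(-233923 - 159964) = -36309/(-393887) = -36309*(-1/393887) = 2793/30299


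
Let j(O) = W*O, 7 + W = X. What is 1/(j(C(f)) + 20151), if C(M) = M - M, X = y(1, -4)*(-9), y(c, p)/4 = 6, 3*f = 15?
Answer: 1/20151 ≈ 4.9625e-5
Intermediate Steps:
f = 5 (f = (1/3)*15 = 5)
y(c, p) = 24 (y(c, p) = 4*6 = 24)
X = -216 (X = 24*(-9) = -216)
W = -223 (W = -7 - 216 = -223)
C(M) = 0
j(O) = -223*O
1/(j(C(f)) + 20151) = 1/(-223*0 + 20151) = 1/(0 + 20151) = 1/20151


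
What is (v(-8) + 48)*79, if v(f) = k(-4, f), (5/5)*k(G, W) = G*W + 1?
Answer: 6399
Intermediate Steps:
k(G, W) = 1 + G*W (k(G, W) = G*W + 1 = 1 + G*W)
v(f) = 1 - 4*f
(v(-8) + 48)*79 = ((1 - 4*(-8)) + 48)*79 = ((1 + 32) + 48)*79 = (33 + 48)*79 = 81*79 = 6399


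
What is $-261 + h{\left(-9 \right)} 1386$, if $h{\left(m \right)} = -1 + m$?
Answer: $-14121$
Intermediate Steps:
$-261 + h{\left(-9 \right)} 1386 = -261 + \left(-1 - 9\right) 1386 = -261 - 13860 = -14121$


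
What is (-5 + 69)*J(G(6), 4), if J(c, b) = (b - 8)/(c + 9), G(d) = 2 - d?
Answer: -256/5 ≈ -51.200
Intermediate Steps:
J(c, b) = (-8 + b)/(9 + c)
(-5 + 69)*J(G(6), 4) = (-5 + 69)*((-8 + 4)/(9 + (2 - 1*6))) = 64*(-4/(9 + (2 - 6))) = 64*(-4/(9 - 4)) = 64*(-4/5) = 64*((⅕)*(-4)) = 64*(-⅘) = -256/5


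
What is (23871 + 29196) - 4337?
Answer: 48730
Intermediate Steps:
(23871 + 29196) - 4337 = 53067 - 4337 = 48730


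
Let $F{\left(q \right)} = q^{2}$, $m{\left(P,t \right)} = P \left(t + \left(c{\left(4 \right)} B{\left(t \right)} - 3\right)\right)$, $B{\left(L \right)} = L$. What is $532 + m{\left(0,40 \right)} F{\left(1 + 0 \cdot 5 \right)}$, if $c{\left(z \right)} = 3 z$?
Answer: $532$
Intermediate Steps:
$m{\left(P,t \right)} = P \left(-3 + 13 t\right)$ ($m{\left(P,t \right)} = P \left(t + \left(3 \cdot 4 t - 3\right)\right) = P \left(t + \left(12 t - 3\right)\right) = P \left(t + \left(-3 + 12 t\right)\right) = P \left(-3 + 13 t\right)$)
$532 + m{\left(0,40 \right)} F{\left(1 + 0 \cdot 5 \right)} = 532 + 0 \left(-3 + 13 \cdot 40\right) \left(1 + 0 \cdot 5\right)^{2} = 532 + 0 \left(-3 + 520\right) \left(1 + 0\right)^{2} = 532 + 0 \cdot 517 \cdot 1^{2} = 532 + 0 \cdot 1 = 532 + 0 = 532$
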